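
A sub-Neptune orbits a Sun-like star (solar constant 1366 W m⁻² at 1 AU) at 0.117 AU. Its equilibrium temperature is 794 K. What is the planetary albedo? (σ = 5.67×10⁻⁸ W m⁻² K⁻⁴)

Flux at 0.117 AU: S = 1366/0.117² = 9.98×10⁴ W m⁻².
From T_eq⁴ = S(1−A)/(4σ): 1−A = 4σT_eq⁴/S.
1−A = 4 × 5.67×10⁻⁸ × (794)⁴ / 9.98×10⁴ = 0.903.

A ≈ 0.10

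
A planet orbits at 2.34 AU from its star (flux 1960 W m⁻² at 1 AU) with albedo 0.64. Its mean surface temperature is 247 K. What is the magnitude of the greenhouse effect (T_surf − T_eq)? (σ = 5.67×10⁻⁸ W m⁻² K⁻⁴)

ΔT ≈ 92.6 K

S = 1960/2.34² = 358.0 W m⁻².
T_eq = [S(1−A)/(4σ)]^(1/4) = [358.0×0.36/(4×5.67×10⁻⁸)]^(1/4) = 154.4 K.
ΔT = T_surf − T_eq = 247 − 154.4.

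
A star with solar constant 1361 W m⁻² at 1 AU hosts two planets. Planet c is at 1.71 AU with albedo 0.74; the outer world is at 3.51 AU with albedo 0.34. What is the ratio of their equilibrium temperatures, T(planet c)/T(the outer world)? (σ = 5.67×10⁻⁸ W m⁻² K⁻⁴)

T₁/T₂ ≈ 1.135

T_eq = [S₀(1−A)/(4σd²)]^(1/4), so T ∝ (1−A)^(1/4) / √d.
T₁ = [1361×0.26/(4×5.67×10⁻⁸×1.71²)]^(1/4) = 151.98 K.
T₂ = [1361×0.66/(4×5.67×10⁻⁸×3.51²)]^(1/4) = 133.90 K.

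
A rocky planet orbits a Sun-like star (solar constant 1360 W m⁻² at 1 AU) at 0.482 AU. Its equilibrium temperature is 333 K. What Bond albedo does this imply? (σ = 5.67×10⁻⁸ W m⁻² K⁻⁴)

Flux at 0.482 AU: S = 1360/0.482² = 5850 W m⁻².
From T_eq⁴ = S(1−A)/(4σ): 1−A = 4σT_eq⁴/S.
1−A = 4 × 5.67×10⁻⁸ × (333)⁴ / 5850 = 0.476.

A ≈ 0.52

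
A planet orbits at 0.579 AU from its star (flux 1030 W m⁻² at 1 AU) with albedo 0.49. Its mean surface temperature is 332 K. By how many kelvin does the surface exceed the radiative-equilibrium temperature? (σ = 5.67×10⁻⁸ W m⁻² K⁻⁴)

S = 1030/0.579² = 3072 W m⁻².
T_eq = [S(1−A)/(4σ)]^(1/4) = [3072×0.51/(4×5.67×10⁻⁸)]^(1/4) = 288.3 K.
ΔT = T_surf − T_eq = 332 − 288.3.

ΔT ≈ 43.7 K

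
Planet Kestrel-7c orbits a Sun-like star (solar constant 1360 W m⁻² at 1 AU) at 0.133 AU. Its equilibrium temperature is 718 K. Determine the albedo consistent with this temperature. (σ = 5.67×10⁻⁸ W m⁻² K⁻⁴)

Flux at 0.133 AU: S = 1360/0.133² = 7.69×10⁴ W m⁻².
From T_eq⁴ = S(1−A)/(4σ): 1−A = 4σT_eq⁴/S.
1−A = 4 × 5.67×10⁻⁸ × (718)⁴ / 7.69×10⁴ = 0.784.

A ≈ 0.22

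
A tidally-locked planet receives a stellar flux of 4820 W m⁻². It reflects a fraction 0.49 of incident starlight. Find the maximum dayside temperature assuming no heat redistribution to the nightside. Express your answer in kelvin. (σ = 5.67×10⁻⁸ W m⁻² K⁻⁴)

With no redistribution each surface element balances locally: S(1−A) = σT⁴.
T = [4820 × 0.51 / 5.67×10⁻⁸]^(1/4) = (4.34×10¹⁰)^(1/4) = 456 K.

T_ss ≈ 456 K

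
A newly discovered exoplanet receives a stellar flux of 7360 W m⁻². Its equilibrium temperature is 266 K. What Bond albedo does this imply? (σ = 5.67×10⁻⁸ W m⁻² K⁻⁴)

From T_eq⁴ = S(1−A)/(4σ): 1−A = 4σT_eq⁴/S.
1−A = 4 × 5.67×10⁻⁸ × (266)⁴ / 7360 = 0.154.

A ≈ 0.85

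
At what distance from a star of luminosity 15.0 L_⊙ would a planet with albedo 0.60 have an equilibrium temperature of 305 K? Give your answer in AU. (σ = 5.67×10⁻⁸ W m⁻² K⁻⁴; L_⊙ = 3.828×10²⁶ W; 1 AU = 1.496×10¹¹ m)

d ≈ 2.04 AU

L = 15.0 × 3.828×10²⁶ = 5.74×10²⁷ W.
From T_eq⁴ = L(1−A)/(16πσd²): d = √[L(1−A)/(16πσT_eq⁴)].
d = √[5.74×10²⁷ × 0.40 / (16π × 5.67×10⁻⁸ × (305)⁴)] = 3.05×10¹¹ m = 2.04 AU.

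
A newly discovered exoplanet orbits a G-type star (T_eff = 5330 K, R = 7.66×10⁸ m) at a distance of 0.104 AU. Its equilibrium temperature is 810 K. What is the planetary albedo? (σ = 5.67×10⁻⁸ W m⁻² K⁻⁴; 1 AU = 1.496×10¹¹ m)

A ≈ 0.12

d = 0.104 AU = 1.56×10¹⁰ m.
L = 4πR_⋆²σT_⋆⁴ = 4π(7.66×10⁸)² × 5.67×10⁻⁸ × (5330)⁴ = 3.37×10²⁶ W.
S = L/(4πd²) = 1.11×10⁵ W m⁻².
From T_eq⁴ = S(1−A)/(4σ): 1−A = 4σT_eq⁴/S.
1−A = 4 × 5.67×10⁻⁸ × (810)⁴ / 1.11×10⁵ = 0.880.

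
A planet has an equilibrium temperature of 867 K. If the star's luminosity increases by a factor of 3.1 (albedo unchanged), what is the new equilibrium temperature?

T_eq ≈ 1150 K

T_eq ∝ L^(1/4) · d^(−1/2).
T′ = 867 × 3.1^(1/4) = 1150 K.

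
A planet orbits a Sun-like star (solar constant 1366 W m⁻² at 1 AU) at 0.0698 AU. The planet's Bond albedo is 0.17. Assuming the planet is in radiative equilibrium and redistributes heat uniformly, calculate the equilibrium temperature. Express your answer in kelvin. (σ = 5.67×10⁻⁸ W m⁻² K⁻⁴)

T_eq ≈ 1010 K

Flux at 0.0698 AU: S = 1366/0.0698² = 2.80×10⁵ W m⁻².
Energy balance: absorbed = emitted ⇒ πR²·S(1−A) = 4πR²·σT_eq⁴, so T_eq⁴ = S(1−A)/(4σ).
T_eq = [2.80×10⁵ × 0.83 / (4 × 5.67×10⁻⁸)]^(1/4) = (1.03×10¹²)^(1/4) = 1010 K.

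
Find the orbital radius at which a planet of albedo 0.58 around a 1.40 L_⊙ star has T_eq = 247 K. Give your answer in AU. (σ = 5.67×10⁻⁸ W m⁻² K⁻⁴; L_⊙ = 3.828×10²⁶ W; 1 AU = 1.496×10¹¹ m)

L = 1.40 × 3.828×10²⁶ = 5.36×10²⁶ W.
From T_eq⁴ = L(1−A)/(16πσd²): d = √[L(1−A)/(16πσT_eq⁴)].
d = √[5.36×10²⁶ × 0.42 / (16π × 5.67×10⁻⁸ × (247)⁴)] = 1.46×10¹¹ m = 0.974 AU.

d ≈ 0.974 AU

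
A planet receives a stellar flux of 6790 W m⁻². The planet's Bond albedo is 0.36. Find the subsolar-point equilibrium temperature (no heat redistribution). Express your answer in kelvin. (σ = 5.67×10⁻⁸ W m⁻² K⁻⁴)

At the subsolar point the surface absorbs S(1−A) and emits σT⁴ per unit area — no factor of 4, since only the local patch is in balance.
T = [6790 × 0.64 / 5.67×10⁻⁸]^(1/4) = (7.66×10¹⁰)^(1/4) = 526 K.

T_ss ≈ 526 K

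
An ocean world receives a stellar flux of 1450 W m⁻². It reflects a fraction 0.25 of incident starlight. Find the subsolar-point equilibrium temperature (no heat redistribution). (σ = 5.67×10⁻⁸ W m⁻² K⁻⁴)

T_ss ≈ 372 K

At the subsolar point the surface absorbs S(1−A) and emits σT⁴ per unit area — no factor of 4, since only the local patch is in balance.
T = [1450 × 0.75 / 5.67×10⁻⁸]^(1/4) = (1.92×10¹⁰)^(1/4) = 372 K.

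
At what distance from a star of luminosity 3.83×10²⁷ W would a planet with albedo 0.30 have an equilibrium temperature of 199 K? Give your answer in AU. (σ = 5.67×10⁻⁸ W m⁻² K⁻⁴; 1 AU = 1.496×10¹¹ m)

From T_eq⁴ = L(1−A)/(16πσd²): d = √[L(1−A)/(16πσT_eq⁴)].
d = √[3.83×10²⁷ × 0.70 / (16π × 5.67×10⁻⁸ × (199)⁴)] = 7.74×10¹¹ m = 5.18 AU.

d ≈ 5.18 AU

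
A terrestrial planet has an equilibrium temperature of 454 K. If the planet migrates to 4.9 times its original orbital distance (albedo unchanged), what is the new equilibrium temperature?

T_eq ≈ 205 K

T_eq ∝ L^(1/4) · d^(−1/2).
T′ = 454 / 4.9^(1/2) = 205 K.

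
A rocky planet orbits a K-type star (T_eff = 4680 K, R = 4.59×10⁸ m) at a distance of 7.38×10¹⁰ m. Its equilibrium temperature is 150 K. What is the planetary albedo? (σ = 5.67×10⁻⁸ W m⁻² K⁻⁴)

A ≈ 0.89

L = 4πR_⋆²σT_⋆⁴ = 4π(4.59×10⁸)² × 5.67×10⁻⁸ × (4680)⁴ = 7.20×10²⁵ W.
S = L/(4πd²) = 1050 W m⁻².
From T_eq⁴ = S(1−A)/(4σ): 1−A = 4σT_eq⁴/S.
1−A = 4 × 5.67×10⁻⁸ × (150)⁴ / 1050 = 0.109.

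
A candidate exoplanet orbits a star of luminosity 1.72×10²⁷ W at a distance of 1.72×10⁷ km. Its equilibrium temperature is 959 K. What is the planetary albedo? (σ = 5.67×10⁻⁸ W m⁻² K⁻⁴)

d = 1.72×10⁷ km = 1.72×10¹⁰ m.
Flux: S = L/(4πd²) = 1.72×10²⁷/(4π×(1.72×10¹⁰)²) = 4.63×10⁵ W m⁻².
From T_eq⁴ = S(1−A)/(4σ): 1−A = 4σT_eq⁴/S.
1−A = 4 × 5.67×10⁻⁸ × (959)⁴ / 4.63×10⁵ = 0.415.

A ≈ 0.59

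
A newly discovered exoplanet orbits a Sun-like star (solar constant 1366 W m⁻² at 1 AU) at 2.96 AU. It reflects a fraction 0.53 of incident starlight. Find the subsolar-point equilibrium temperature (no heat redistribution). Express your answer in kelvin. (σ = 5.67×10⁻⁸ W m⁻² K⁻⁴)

Flux at 2.96 AU: S = 1366/2.96² = 156 W m⁻².
At the subsolar point the surface absorbs S(1−A) and emits σT⁴ per unit area — no factor of 4, since only the local patch is in balance.
T = [156 × 0.47 / 5.67×10⁻⁸]^(1/4) = (1.29×10⁹)^(1/4) = 190 K.

T_ss ≈ 190 K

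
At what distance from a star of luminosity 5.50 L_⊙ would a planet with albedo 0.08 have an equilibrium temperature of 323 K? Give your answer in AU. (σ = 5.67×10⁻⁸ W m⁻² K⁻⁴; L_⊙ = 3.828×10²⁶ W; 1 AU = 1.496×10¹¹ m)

d ≈ 1.67 AU

L = 5.50 × 3.828×10²⁶ = 2.11×10²⁷ W.
From T_eq⁴ = L(1−A)/(16πσd²): d = √[L(1−A)/(16πσT_eq⁴)].
d = √[2.11×10²⁷ × 0.92 / (16π × 5.67×10⁻⁸ × (323)⁴)] = 2.50×10¹¹ m = 1.67 AU.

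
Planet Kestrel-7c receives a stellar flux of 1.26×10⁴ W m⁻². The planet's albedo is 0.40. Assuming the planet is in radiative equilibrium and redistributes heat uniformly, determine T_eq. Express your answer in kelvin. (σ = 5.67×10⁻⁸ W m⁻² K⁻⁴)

Energy balance: absorbed = emitted ⇒ πR²·S(1−A) = 4πR²·σT_eq⁴, so T_eq⁴ = S(1−A)/(4σ).
T_eq = [1.26×10⁴ × 0.60 / (4 × 5.67×10⁻⁸)]^(1/4) = (3.33×10¹⁰)^(1/4) = 427 K.

T_eq ≈ 427 K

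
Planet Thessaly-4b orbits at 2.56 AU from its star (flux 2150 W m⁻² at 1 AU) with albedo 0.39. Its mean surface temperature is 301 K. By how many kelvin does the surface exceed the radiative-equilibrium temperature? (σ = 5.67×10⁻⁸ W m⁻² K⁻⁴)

ΔT ≈ 128.6 K

S = 2150/2.56² = 328.1 W m⁻².
T_eq = [S(1−A)/(4σ)]^(1/4) = [328.1×0.61/(4×5.67×10⁻⁸)]^(1/4) = 172.4 K.
ΔT = T_surf − T_eq = 301 − 172.4.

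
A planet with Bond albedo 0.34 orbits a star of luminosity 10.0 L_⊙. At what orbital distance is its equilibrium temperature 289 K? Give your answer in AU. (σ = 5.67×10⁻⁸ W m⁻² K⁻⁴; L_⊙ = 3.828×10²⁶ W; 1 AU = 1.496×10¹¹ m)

L = 10.0 × 3.828×10²⁶ = 3.83×10²⁷ W.
From T_eq⁴ = L(1−A)/(16πσd²): d = √[L(1−A)/(16πσT_eq⁴)].
d = √[3.83×10²⁷ × 0.66 / (16π × 5.67×10⁻⁸ × (289)⁴)] = 3.56×10¹¹ m = 2.38 AU.

d ≈ 2.38 AU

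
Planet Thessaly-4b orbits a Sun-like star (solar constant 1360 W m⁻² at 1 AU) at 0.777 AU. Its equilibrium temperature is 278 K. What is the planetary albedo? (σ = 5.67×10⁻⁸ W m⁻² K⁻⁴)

A ≈ 0.40

Flux at 0.777 AU: S = 1360/0.777² = 2250 W m⁻².
From T_eq⁴ = S(1−A)/(4σ): 1−A = 4σT_eq⁴/S.
1−A = 4 × 5.67×10⁻⁸ × (278)⁴ / 2250 = 0.601.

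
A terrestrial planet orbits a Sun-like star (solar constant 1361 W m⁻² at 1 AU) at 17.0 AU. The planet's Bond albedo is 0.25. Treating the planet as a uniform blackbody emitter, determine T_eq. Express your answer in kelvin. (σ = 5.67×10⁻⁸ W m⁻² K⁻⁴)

Flux at 17.0 AU: S = 1361/17.0² = 4.71 W m⁻².
Energy balance: absorbed = emitted ⇒ πR²·S(1−A) = 4πR²·σT_eq⁴, so T_eq⁴ = S(1−A)/(4σ).
T_eq = [4.71 × 0.75 / (4 × 5.67×10⁻⁸)]^(1/4) = (1.56×10⁷)^(1/4) = 62.8 K.

T_eq ≈ 62.8 K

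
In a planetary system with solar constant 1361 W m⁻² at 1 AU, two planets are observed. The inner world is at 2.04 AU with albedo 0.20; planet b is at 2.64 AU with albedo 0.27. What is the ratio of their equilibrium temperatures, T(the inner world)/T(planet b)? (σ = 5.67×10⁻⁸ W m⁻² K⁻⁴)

T₁/T₂ ≈ 1.164

T_eq = [S₀(1−A)/(4σd²)]^(1/4), so T ∝ (1−A)^(1/4) / √d.
T₁ = [1361×0.80/(4×5.67×10⁻⁸×2.04²)]^(1/4) = 184.29 K.
T₂ = [1361×0.73/(4×5.67×10⁻⁸×2.64²)]^(1/4) = 158.34 K.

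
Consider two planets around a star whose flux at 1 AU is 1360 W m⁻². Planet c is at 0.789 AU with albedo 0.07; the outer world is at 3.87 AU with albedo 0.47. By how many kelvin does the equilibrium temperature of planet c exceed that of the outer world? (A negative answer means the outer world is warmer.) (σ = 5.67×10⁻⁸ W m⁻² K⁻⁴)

ΔT ≈ 187.0 K

T_eq = [S₀(1−A)/(4σd²)]^(1/4), so T ∝ (1−A)^(1/4) / √d.
T₁ = [1360×0.93/(4×5.67×10⁻⁸×0.789²)]^(1/4) = 307.65 K.
T₂ = [1360×0.53/(4×5.67×10⁻⁸×3.87²)]^(1/4) = 120.69 K.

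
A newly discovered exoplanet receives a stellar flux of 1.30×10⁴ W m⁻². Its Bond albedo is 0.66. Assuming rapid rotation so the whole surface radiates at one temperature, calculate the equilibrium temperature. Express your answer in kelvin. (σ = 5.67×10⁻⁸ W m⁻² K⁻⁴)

Energy balance: absorbed = emitted ⇒ πR²·S(1−A) = 4πR²·σT_eq⁴, so T_eq⁴ = S(1−A)/(4σ).
T_eq = [1.30×10⁴ × 0.34 / (4 × 5.67×10⁻⁸)]^(1/4) = (1.95×10¹⁰)^(1/4) = 374 K.

T_eq ≈ 374 K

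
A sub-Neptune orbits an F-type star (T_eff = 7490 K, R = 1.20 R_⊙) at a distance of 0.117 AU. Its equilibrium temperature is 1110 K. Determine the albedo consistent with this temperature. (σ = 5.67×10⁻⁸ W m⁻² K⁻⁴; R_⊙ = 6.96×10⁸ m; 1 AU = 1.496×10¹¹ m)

A ≈ 0.15

R_⋆ = 1.20 × 6.96×10⁸ = 8.35×10⁸ m.
d = 0.117 AU = 1.75×10¹⁰ m.
L = 4πR_⋆²σT_⋆⁴ = 4π(8.35×10⁸)² × 5.67×10⁻⁸ × (7490)⁴ = 1.56×10²⁷ W.
S = L/(4πd²) = 4.06×10⁵ W m⁻².
From T_eq⁴ = S(1−A)/(4σ): 1−A = 4σT_eq⁴/S.
1−A = 4 × 5.67×10⁻⁸ × (1110)⁴ / 4.06×10⁵ = 0.847.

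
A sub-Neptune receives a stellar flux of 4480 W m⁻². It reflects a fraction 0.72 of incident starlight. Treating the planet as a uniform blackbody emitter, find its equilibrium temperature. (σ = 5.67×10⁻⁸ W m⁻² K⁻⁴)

Energy balance: absorbed = emitted ⇒ πR²·S(1−A) = 4πR²·σT_eq⁴, so T_eq⁴ = S(1−A)/(4σ).
T_eq = [4480 × 0.28 / (4 × 5.67×10⁻⁸)]^(1/4) = (5.53×10⁹)^(1/4) = 273 K.

T_eq ≈ 273 K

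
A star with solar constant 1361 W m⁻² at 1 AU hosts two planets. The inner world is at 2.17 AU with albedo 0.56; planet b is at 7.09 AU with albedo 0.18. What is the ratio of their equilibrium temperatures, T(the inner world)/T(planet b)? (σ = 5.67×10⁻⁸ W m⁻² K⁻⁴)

T_eq = [S₀(1−A)/(4σd²)]^(1/4), so T ∝ (1−A)^(1/4) / √d.
T₁ = [1361×0.44/(4×5.67×10⁻⁸×2.17²)]^(1/4) = 153.88 K.
T₂ = [1361×0.82/(4×5.67×10⁻⁸×7.09²)]^(1/4) = 99.47 K.

T₁/T₂ ≈ 1.547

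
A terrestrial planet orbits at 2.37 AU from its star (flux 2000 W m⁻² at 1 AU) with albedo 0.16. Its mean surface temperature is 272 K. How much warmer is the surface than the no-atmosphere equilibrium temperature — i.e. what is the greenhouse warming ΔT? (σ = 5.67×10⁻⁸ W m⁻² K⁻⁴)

S = 2000/2.37² = 356.1 W m⁻².
T_eq = [S(1−A)/(4σ)]^(1/4) = [356.1×0.84/(4×5.67×10⁻⁸)]^(1/4) = 190.6 K.
ΔT = T_surf − T_eq = 272 − 190.6.

ΔT ≈ 81.4 K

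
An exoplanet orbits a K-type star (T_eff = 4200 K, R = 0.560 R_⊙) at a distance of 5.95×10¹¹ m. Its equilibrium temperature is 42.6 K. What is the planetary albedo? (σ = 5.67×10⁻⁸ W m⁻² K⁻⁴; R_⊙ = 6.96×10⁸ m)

R_⋆ = 0.560 × 6.96×10⁸ = 3.90×10⁸ m.
L = 4πR_⋆²σT_⋆⁴ = 4π(3.90×10⁸)² × 5.67×10⁻⁸ × (4200)⁴ = 3.37×10²⁵ W.
S = L/(4πd²) = 7.57 W m⁻².
From T_eq⁴ = S(1−A)/(4σ): 1−A = 4σT_eq⁴/S.
1−A = 4 × 5.67×10⁻⁸ × (42.6)⁴ / 7.57 = 0.099.

A ≈ 0.90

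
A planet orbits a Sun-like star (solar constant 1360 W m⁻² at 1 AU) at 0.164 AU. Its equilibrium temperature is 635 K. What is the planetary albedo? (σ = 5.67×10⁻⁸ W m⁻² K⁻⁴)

A ≈ 0.27

Flux at 0.164 AU: S = 1360/0.164² = 5.06×10⁴ W m⁻².
From T_eq⁴ = S(1−A)/(4σ): 1−A = 4σT_eq⁴/S.
1−A = 4 × 5.67×10⁻⁸ × (635)⁴ / 5.06×10⁴ = 0.729.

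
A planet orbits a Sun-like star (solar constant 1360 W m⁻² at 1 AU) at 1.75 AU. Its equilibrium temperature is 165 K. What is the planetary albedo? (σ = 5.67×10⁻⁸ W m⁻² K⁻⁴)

Flux at 1.75 AU: S = 1360/1.75² = 444 W m⁻².
From T_eq⁴ = S(1−A)/(4σ): 1−A = 4σT_eq⁴/S.
1−A = 4 × 5.67×10⁻⁸ × (165)⁴ / 444 = 0.379.

A ≈ 0.62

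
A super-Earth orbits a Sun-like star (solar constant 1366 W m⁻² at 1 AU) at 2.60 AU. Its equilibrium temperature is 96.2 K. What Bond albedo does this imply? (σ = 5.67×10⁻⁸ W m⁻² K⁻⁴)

Flux at 2.60 AU: S = 1366/2.60² = 202 W m⁻².
From T_eq⁴ = S(1−A)/(4σ): 1−A = 4σT_eq⁴/S.
1−A = 4 × 5.67×10⁻⁸ × (96.2)⁴ / 202 = 0.096.

A ≈ 0.90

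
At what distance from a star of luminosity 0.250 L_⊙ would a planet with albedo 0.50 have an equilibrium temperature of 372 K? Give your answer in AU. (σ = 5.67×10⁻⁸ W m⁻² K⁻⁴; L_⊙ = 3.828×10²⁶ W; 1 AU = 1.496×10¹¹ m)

d ≈ 0.198 AU

L = 0.250 × 3.828×10²⁶ = 9.57×10²⁵ W.
From T_eq⁴ = L(1−A)/(16πσd²): d = √[L(1−A)/(16πσT_eq⁴)].
d = √[9.57×10²⁵ × 0.50 / (16π × 5.67×10⁻⁸ × (372)⁴)] = 2.96×10¹⁰ m = 0.198 AU.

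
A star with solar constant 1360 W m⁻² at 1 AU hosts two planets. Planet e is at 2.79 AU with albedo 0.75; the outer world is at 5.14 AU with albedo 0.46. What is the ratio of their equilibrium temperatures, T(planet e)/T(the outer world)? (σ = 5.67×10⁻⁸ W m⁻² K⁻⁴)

T₁/T₂ ≈ 1.120

T_eq = [S₀(1−A)/(4σd²)]^(1/4), so T ∝ (1−A)^(1/4) / √d.
T₁ = [1360×0.25/(4×5.67×10⁻⁸×2.79²)]^(1/4) = 117.80 K.
T₂ = [1360×0.54/(4×5.67×10⁻⁸×5.14²)]^(1/4) = 105.22 K.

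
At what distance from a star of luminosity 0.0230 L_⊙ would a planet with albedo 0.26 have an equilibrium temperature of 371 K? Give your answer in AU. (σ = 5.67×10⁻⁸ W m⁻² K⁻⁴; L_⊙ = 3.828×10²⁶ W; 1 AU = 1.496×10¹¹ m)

L = 0.0230 × 3.828×10²⁶ = 8.80×10²⁴ W.
From T_eq⁴ = L(1−A)/(16πσd²): d = √[L(1−A)/(16πσT_eq⁴)].
d = √[8.80×10²⁴ × 0.74 / (16π × 5.67×10⁻⁸ × (371)⁴)] = 1.10×10¹⁰ m = 0.0734 AU.

d ≈ 0.0734 AU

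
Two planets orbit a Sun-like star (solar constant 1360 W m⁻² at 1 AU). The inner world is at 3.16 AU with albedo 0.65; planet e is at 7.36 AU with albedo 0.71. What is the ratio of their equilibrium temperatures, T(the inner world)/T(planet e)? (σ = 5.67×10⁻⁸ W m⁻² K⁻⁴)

T₁/T₂ ≈ 1.600

T_eq = [S₀(1−A)/(4σd²)]^(1/4), so T ∝ (1−A)^(1/4) / √d.
T₁ = [1360×0.35/(4×5.67×10⁻⁸×3.16²)]^(1/4) = 120.41 K.
T₂ = [1360×0.29/(4×5.67×10⁻⁸×7.36²)]^(1/4) = 75.27 K.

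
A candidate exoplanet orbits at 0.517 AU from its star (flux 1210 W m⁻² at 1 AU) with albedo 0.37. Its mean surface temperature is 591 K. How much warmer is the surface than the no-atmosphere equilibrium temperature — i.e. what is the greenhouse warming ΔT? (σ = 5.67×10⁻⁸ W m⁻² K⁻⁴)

ΔT ≈ 256.1 K

S = 1210/0.517² = 4527 W m⁻².
T_eq = [S(1−A)/(4σ)]^(1/4) = [4527×0.63/(4×5.67×10⁻⁸)]^(1/4) = 334.9 K.
ΔT = T_surf − T_eq = 591 − 334.9.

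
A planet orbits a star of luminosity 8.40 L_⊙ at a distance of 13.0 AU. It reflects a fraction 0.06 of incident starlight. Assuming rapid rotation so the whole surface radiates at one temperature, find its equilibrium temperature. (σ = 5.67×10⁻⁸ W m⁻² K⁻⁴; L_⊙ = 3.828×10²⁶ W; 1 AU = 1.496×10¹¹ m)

d = 13.0 AU = 1.94×10¹² m.
L = 8.40 × 3.828×10²⁶ = 3.22×10²⁷ W.
Flux: S = L/(4πd²) = 3.22×10²⁷/(4π×(1.94×10¹²)²) = 67.7 W m⁻².
Energy balance: absorbed = emitted ⇒ πR²·S(1−A) = 4πR²·σT_eq⁴, so T_eq⁴ = S(1−A)/(4σ).
T_eq = [67.7 × 0.94 / (4 × 5.67×10⁻⁸)]^(1/4) = (2.80×10⁸)^(1/4) = 129 K.

T_eq ≈ 129 K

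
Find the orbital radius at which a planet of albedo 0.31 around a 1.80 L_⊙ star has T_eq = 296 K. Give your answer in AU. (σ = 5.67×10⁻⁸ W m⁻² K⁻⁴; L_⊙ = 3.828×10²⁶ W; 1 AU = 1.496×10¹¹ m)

L = 1.80 × 3.828×10²⁶ = 6.89×10²⁶ W.
From T_eq⁴ = L(1−A)/(16πσd²): d = √[L(1−A)/(16πσT_eq⁴)].
d = √[6.89×10²⁶ × 0.69 / (16π × 5.67×10⁻⁸ × (296)⁴)] = 1.47×10¹¹ m = 0.985 AU.

d ≈ 0.985 AU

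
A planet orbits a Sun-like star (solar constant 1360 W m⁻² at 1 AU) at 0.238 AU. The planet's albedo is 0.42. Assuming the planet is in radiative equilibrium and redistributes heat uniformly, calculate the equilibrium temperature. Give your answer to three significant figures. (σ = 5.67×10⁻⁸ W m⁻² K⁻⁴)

T_eq ≈ 498 K

Flux at 0.238 AU: S = 1360/0.238² = 2.40×10⁴ W m⁻².
Energy balance: absorbed = emitted ⇒ πR²·S(1−A) = 4πR²·σT_eq⁴, so T_eq⁴ = S(1−A)/(4σ).
T_eq = [2.40×10⁴ × 0.58 / (4 × 5.67×10⁻⁸)]^(1/4) = (6.14×10¹⁰)^(1/4) = 498 K.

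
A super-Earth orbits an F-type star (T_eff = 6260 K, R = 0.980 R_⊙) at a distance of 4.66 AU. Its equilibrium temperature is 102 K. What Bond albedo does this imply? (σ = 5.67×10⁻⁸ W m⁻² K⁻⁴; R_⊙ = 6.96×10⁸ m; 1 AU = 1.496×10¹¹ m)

A ≈ 0.71

R_⋆ = 0.980 × 6.96×10⁸ = 6.82×10⁸ m.
d = 4.66 AU = 6.97×10¹¹ m.
L = 4πR_⋆²σT_⋆⁴ = 4π(6.82×10⁸)² × 5.67×10⁻⁸ × (6260)⁴ = 5.09×10²⁶ W.
S = L/(4πd²) = 83.4 W m⁻².
From T_eq⁴ = S(1−A)/(4σ): 1−A = 4σT_eq⁴/S.
1−A = 4 × 5.67×10⁻⁸ × (102)⁴ / 83.4 = 0.295.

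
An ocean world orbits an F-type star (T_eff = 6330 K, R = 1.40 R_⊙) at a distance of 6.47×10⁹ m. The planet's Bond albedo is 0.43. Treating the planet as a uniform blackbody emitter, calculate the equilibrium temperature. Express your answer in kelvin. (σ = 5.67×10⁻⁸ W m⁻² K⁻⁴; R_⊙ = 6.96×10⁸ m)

R_⋆ = 1.40 × 6.96×10⁸ = 9.74×10⁸ m.
L = 4πR_⋆²σT_⋆⁴ = 4π(9.74×10⁸)² × 5.67×10⁻⁸ × (6330)⁴ = 1.09×10²⁷ W.
S = L/(4πd²) = 2.06×10⁶ W m⁻².
Energy balance: absorbed = emitted ⇒ πR²·S(1−A) = 4πR²·σT_eq⁴, so T_eq⁴ = S(1−A)/(4σ).
T_eq = [2.06×10⁶ × 0.57 / (4 × 5.67×10⁻⁸)]^(1/4) = (5.19×10¹²)^(1/4) = 1510 K.

T_eq ≈ 1510 K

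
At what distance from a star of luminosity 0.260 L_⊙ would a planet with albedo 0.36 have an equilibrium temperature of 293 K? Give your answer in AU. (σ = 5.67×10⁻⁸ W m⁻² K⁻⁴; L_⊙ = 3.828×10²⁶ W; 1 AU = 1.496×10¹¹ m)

d ≈ 0.368 AU

L = 0.260 × 3.828×10²⁶ = 9.95×10²⁵ W.
From T_eq⁴ = L(1−A)/(16πσd²): d = √[L(1−A)/(16πσT_eq⁴)].
d = √[9.95×10²⁵ × 0.64 / (16π × 5.67×10⁻⁸ × (293)⁴)] = 5.51×10¹⁰ m = 0.368 AU.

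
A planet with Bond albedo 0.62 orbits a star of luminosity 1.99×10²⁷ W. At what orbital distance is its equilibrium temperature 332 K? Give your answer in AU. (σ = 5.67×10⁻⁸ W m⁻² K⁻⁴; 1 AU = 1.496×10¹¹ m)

d ≈ 0.988 AU

From T_eq⁴ = L(1−A)/(16πσd²): d = √[L(1−A)/(16πσT_eq⁴)].
d = √[1.99×10²⁷ × 0.38 / (16π × 5.67×10⁻⁸ × (332)⁴)] = 1.48×10¹¹ m = 0.988 AU.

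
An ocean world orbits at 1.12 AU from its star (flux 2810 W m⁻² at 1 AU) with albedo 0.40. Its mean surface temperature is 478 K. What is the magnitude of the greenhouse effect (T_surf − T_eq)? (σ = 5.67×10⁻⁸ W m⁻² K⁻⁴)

ΔT ≈ 200.5 K

S = 2810/1.12² = 2240 W m⁻².
T_eq = [S(1−A)/(4σ)]^(1/4) = [2240×0.60/(4×5.67×10⁻⁸)]^(1/4) = 277.5 K.
ΔT = T_surf − T_eq = 478 − 277.5.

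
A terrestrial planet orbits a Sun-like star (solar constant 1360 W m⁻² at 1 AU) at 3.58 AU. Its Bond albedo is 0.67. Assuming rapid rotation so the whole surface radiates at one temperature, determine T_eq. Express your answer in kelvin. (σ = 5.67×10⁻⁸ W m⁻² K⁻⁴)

T_eq ≈ 111 K

Flux at 3.58 AU: S = 1360/3.58² = 106 W m⁻².
Energy balance: absorbed = emitted ⇒ πR²·S(1−A) = 4πR²·σT_eq⁴, so T_eq⁴ = S(1−A)/(4σ).
T_eq = [106 × 0.33 / (4 × 5.67×10⁻⁸)]^(1/4) = (1.54×10⁸)^(1/4) = 111 K.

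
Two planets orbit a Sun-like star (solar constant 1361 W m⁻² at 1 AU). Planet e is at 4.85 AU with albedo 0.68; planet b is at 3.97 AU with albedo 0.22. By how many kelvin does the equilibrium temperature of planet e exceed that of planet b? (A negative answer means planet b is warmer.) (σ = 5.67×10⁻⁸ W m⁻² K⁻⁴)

T_eq = [S₀(1−A)/(4σd²)]^(1/4), so T ∝ (1−A)^(1/4) / √d.
T₁ = [1361×0.32/(4×5.67×10⁻⁸×4.85²)]^(1/4) = 95.05 K.
T₂ = [1361×0.78/(4×5.67×10⁻⁸×3.97²)]^(1/4) = 131.28 K.

ΔT ≈ -36.2 K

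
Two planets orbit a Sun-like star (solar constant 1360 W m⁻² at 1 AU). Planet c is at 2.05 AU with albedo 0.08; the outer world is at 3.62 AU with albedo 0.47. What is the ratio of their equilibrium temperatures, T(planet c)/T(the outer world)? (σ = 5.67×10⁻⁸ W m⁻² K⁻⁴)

T₁/T₂ ≈ 1.525

T_eq = [S₀(1−A)/(4σd²)]^(1/4), so T ∝ (1−A)^(1/4) / √d.
T₁ = [1360×0.92/(4×5.67×10⁻⁸×2.05²)]^(1/4) = 190.35 K.
T₂ = [1360×0.53/(4×5.67×10⁻⁸×3.62²)]^(1/4) = 124.79 K.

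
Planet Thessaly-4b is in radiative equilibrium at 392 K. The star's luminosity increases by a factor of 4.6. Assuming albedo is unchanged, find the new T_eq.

T_eq ∝ L^(1/4) · d^(−1/2).
T′ = 392 × 4.6^(1/4) = 574 K.

T_eq ≈ 574 K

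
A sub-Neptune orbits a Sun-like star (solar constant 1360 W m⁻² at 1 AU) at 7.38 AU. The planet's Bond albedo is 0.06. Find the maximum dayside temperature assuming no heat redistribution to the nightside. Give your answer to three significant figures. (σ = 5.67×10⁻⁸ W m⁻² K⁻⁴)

T_ss ≈ 143 K

Flux at 7.38 AU: S = 1360/7.38² = 25.0 W m⁻².
With no redistribution each surface element balances locally: S(1−A) = σT⁴.
T = [25.0 × 0.94 / 5.67×10⁻⁸]^(1/4) = (4.14×10⁸)^(1/4) = 143 K.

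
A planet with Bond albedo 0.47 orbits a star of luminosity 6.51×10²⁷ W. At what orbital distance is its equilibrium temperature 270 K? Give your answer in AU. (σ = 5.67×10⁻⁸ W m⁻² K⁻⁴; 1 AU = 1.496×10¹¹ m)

d ≈ 3.19 AU

From T_eq⁴ = L(1−A)/(16πσd²): d = √[L(1−A)/(16πσT_eq⁴)].
d = √[6.51×10²⁷ × 0.53 / (16π × 5.67×10⁻⁸ × (270)⁴)] = 4.77×10¹¹ m = 3.19 AU.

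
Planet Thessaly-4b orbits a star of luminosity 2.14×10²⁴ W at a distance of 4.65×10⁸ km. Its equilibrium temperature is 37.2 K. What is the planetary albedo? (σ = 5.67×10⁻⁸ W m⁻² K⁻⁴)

d = 4.65×10⁸ km = 4.65×10¹¹ m.
Flux: S = L/(4πd²) = 2.14×10²⁴/(4π×(4.65×10¹¹)²) = 0.788 W m⁻².
From T_eq⁴ = S(1−A)/(4σ): 1−A = 4σT_eq⁴/S.
1−A = 4 × 5.67×10⁻⁸ × (37.2)⁴ / 0.788 = 0.551.

A ≈ 0.45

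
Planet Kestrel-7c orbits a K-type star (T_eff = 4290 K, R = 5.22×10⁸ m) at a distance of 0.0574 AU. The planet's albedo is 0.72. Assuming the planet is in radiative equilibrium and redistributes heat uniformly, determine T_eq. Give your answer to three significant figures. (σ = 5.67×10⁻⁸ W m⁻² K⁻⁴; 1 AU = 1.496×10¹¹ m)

T_eq ≈ 544 K

d = 0.0574 AU = 8.59×10⁹ m.
L = 4πR_⋆²σT_⋆⁴ = 4π(5.22×10⁸)² × 5.67×10⁻⁸ × (4290)⁴ = 6.58×10²⁵ W.
S = L/(4πd²) = 7.10×10⁴ W m⁻².
Energy balance: absorbed = emitted ⇒ πR²·S(1−A) = 4πR²·σT_eq⁴, so T_eq⁴ = S(1−A)/(4σ).
T_eq = [7.10×10⁴ × 0.28 / (4 × 5.67×10⁻⁸)]^(1/4) = (8.76×10¹⁰)^(1/4) = 544 K.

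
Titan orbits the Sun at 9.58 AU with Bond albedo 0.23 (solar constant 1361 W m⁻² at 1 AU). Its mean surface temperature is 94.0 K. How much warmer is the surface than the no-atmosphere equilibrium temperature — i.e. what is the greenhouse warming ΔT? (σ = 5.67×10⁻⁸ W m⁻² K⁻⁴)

ΔT ≈ 9.8 K

S = 1361/9.58² = 14.83 W m⁻².
T_eq = [S(1−A)/(4σ)]^(1/4) = [14.83×0.77/(4×5.67×10⁻⁸)]^(1/4) = 84.2 K.
ΔT = T_surf − T_eq = 94 − 84.2.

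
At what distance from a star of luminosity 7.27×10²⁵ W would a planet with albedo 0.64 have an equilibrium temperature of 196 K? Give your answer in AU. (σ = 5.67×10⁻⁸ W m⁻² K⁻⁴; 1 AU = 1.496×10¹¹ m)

From T_eq⁴ = L(1−A)/(16πσd²): d = √[L(1−A)/(16πσT_eq⁴)].
d = √[7.27×10²⁵ × 0.36 / (16π × 5.67×10⁻⁸ × (196)⁴)] = 7.89×10¹⁰ m = 0.527 AU.

d ≈ 0.527 AU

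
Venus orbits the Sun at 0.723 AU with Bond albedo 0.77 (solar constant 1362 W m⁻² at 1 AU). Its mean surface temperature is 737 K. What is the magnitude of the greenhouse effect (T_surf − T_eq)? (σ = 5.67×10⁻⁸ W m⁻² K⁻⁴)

ΔT ≈ 510.3 K

S = 1362/0.723² = 2606 W m⁻².
T_eq = [S(1−A)/(4σ)]^(1/4) = [2606×0.23/(4×5.67×10⁻⁸)]^(1/4) = 226.7 K.
ΔT = T_surf − T_eq = 737 − 226.7.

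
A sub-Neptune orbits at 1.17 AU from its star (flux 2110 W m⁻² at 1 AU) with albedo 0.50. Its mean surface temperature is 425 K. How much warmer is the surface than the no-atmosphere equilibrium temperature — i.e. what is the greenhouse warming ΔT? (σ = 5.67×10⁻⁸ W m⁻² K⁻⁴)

S = 2110/1.17² = 1541 W m⁻².
T_eq = [S(1−A)/(4σ)]^(1/4) = [1541×0.50/(4×5.67×10⁻⁸)]^(1/4) = 241.4 K.
ΔT = T_surf − T_eq = 425 − 241.4.

ΔT ≈ 183.6 K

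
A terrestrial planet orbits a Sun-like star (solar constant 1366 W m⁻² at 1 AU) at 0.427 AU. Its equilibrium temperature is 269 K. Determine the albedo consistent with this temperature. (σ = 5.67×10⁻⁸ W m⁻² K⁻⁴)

A ≈ 0.84

Flux at 0.427 AU: S = 1366/0.427² = 7490 W m⁻².
From T_eq⁴ = S(1−A)/(4σ): 1−A = 4σT_eq⁴/S.
1−A = 4 × 5.67×10⁻⁸ × (269)⁴ / 7490 = 0.159.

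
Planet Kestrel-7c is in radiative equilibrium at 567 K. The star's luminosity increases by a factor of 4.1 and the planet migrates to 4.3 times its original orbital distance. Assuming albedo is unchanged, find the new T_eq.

T_eq ∝ L^(1/4) · d^(−1/2).
T′ = 567 × 4.1^(1/4) / 4.3^(1/2) = 389 K.

T_eq ≈ 389 K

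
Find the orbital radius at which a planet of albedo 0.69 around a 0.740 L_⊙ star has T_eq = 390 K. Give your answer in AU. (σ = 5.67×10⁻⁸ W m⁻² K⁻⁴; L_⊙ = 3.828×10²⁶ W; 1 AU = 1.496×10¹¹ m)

d ≈ 0.244 AU

L = 0.740 × 3.828×10²⁶ = 2.83×10²⁶ W.
From T_eq⁴ = L(1−A)/(16πσd²): d = √[L(1−A)/(16πσT_eq⁴)].
d = √[2.83×10²⁶ × 0.31 / (16π × 5.67×10⁻⁸ × (390)⁴)] = 3.65×10¹⁰ m = 0.244 AU.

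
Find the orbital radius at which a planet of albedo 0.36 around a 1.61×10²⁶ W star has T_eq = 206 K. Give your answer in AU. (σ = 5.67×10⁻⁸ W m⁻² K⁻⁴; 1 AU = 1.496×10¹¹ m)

From T_eq⁴ = L(1−A)/(16πσd²): d = √[L(1−A)/(16πσT_eq⁴)].
d = √[1.61×10²⁶ × 0.64 / (16π × 5.67×10⁻⁸ × (206)⁴)] = 1.42×10¹¹ m = 0.947 AU.

d ≈ 0.947 AU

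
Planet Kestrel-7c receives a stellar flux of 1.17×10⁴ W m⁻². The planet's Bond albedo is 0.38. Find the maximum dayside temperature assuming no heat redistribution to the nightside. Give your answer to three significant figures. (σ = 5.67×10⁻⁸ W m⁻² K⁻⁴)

With no redistribution each surface element balances locally: S(1−A) = σT⁴.
T = [1.17×10⁴ × 0.62 / 5.67×10⁻⁸]^(1/4) = (1.28×10¹¹)^(1/4) = 598 K.

T_ss ≈ 598 K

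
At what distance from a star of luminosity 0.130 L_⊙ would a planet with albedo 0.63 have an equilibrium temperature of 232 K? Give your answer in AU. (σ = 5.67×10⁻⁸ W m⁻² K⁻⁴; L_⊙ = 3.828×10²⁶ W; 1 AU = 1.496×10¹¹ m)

L = 0.130 × 3.828×10²⁶ = 4.98×10²⁵ W.
From T_eq⁴ = L(1−A)/(16πσd²): d = √[L(1−A)/(16πσT_eq⁴)].
d = √[4.98×10²⁵ × 0.37 / (16π × 5.67×10⁻⁸ × (232)⁴)] = 4.72×10¹⁰ m = 0.316 AU.

d ≈ 0.316 AU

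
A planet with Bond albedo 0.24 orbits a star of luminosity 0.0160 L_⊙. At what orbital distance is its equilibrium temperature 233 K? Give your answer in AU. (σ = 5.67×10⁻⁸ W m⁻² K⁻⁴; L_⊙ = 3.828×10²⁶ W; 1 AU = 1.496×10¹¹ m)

L = 0.0160 × 3.828×10²⁶ = 6.12×10²⁴ W.
From T_eq⁴ = L(1−A)/(16πσd²): d = √[L(1−A)/(16πσT_eq⁴)].
d = √[6.12×10²⁴ × 0.76 / (16π × 5.67×10⁻⁸ × (233)⁴)] = 2.35×10¹⁰ m = 0.157 AU.

d ≈ 0.157 AU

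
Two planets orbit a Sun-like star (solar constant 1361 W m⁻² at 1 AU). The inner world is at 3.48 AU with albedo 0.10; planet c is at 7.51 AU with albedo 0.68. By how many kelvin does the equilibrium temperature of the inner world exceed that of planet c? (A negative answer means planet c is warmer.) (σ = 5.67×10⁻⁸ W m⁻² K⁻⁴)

ΔT ≈ 68.9 K

T_eq = [S₀(1−A)/(4σd²)]^(1/4), so T ∝ (1−A)^(1/4) / √d.
T₁ = [1361×0.90/(4×5.67×10⁻⁸×3.48²)]^(1/4) = 145.32 K.
T₂ = [1361×0.32/(4×5.67×10⁻⁸×7.51²)]^(1/4) = 76.39 K.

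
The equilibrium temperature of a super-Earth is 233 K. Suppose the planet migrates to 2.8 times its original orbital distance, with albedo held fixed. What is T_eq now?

T_eq ≈ 139 K

T_eq ∝ L^(1/4) · d^(−1/2).
T′ = 233 / 2.8^(1/2) = 139 K.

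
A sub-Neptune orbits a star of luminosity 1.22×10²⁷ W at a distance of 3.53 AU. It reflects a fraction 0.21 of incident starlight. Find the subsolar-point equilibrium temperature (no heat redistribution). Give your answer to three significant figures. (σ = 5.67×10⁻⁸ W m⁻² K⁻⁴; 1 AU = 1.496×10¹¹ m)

T_ss ≈ 264 K

d = 3.53 AU = 5.28×10¹¹ m.
Flux: S = L/(4πd²) = 1.22×10²⁷/(4π×(5.28×10¹¹)²) = 348 W m⁻².
At the subsolar point the surface absorbs S(1−A) and emits σT⁴ per unit area — no factor of 4, since only the local patch is in balance.
T = [348 × 0.79 / 5.67×10⁻⁸]^(1/4) = (4.85×10⁹)^(1/4) = 264 K.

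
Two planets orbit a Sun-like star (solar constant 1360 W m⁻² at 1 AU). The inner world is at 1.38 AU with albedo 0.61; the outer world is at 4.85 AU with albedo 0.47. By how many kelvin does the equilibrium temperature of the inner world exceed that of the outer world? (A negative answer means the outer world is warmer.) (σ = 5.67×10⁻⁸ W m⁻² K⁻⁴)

ΔT ≈ 79.4 K

T_eq = [S₀(1−A)/(4σd²)]^(1/4), so T ∝ (1−A)^(1/4) / √d.
T₁ = [1360×0.39/(4×5.67×10⁻⁸×1.38²)]^(1/4) = 187.20 K.
T₂ = [1360×0.53/(4×5.67×10⁻⁸×4.85²)]^(1/4) = 107.81 K.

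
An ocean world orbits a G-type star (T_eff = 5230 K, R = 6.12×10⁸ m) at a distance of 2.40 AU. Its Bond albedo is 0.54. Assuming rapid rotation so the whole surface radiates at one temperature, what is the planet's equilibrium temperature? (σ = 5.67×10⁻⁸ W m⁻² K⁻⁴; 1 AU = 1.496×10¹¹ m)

T_eq ≈ 126 K

d = 2.40 AU = 3.59×10¹¹ m.
L = 4πR_⋆²σT_⋆⁴ = 4π(6.12×10⁸)² × 5.67×10⁻⁸ × (5230)⁴ = 2.00×10²⁶ W.
S = L/(4πd²) = 123 W m⁻².
Energy balance: absorbed = emitted ⇒ πR²·S(1−A) = 4πR²·σT_eq⁴, so T_eq⁴ = S(1−A)/(4σ).
T_eq = [123 × 0.46 / (4 × 5.67×10⁻⁸)]^(1/4) = (2.50×10⁸)^(1/4) = 126 K.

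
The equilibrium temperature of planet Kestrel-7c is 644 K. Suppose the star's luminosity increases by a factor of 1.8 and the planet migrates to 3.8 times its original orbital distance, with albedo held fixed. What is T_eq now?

T_eq ∝ L^(1/4) · d^(−1/2).
T′ = 644 × 1.8^(1/4) / 3.8^(1/2) = 383 K.

T_eq ≈ 383 K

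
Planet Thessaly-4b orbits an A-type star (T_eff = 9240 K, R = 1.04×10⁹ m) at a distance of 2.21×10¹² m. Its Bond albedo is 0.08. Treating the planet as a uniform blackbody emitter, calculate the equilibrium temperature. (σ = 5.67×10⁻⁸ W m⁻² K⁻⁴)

T_eq ≈ 139 K

L = 4πR_⋆²σT_⋆⁴ = 4π(1.04×10⁹)² × 5.67×10⁻⁸ × (9240)⁴ = 5.62×10²⁷ W.
S = L/(4πd²) = 91.5 W m⁻².
Energy balance: absorbed = emitted ⇒ πR²·S(1−A) = 4πR²·σT_eq⁴, so T_eq⁴ = S(1−A)/(4σ).
T_eq = [91.5 × 0.92 / (4 × 5.67×10⁻⁸)]^(1/4) = (3.71×10⁸)^(1/4) = 139 K.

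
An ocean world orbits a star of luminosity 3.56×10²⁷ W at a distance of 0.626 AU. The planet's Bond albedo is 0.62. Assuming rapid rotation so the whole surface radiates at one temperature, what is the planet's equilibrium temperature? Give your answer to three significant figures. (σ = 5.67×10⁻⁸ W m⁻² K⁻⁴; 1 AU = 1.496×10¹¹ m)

T_eq ≈ 482 K

d = 0.626 AU = 9.36×10¹⁰ m.
Flux: S = L/(4πd²) = 3.56×10²⁷/(4π×(9.36×10¹⁰)²) = 3.23×10⁴ W m⁻².
Energy balance: absorbed = emitted ⇒ πR²·S(1−A) = 4πR²·σT_eq⁴, so T_eq⁴ = S(1−A)/(4σ).
T_eq = [3.23×10⁴ × 0.38 / (4 × 5.67×10⁻⁸)]^(1/4) = (5.41×10¹⁰)^(1/4) = 482 K.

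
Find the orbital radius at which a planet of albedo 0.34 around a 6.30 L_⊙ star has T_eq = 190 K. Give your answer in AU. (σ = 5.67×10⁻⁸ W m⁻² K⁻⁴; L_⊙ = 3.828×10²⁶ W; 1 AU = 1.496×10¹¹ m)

d ≈ 4.38 AU

L = 6.30 × 3.828×10²⁶ = 2.41×10²⁷ W.
From T_eq⁴ = L(1−A)/(16πσd²): d = √[L(1−A)/(16πσT_eq⁴)].
d = √[2.41×10²⁷ × 0.66 / (16π × 5.67×10⁻⁸ × (190)⁴)] = 6.55×10¹¹ m = 4.38 AU.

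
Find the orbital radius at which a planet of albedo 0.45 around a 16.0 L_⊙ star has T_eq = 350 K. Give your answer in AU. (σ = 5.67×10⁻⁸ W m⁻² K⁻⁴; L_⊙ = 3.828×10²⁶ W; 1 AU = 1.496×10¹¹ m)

L = 16.0 × 3.828×10²⁶ = 6.12×10²⁷ W.
From T_eq⁴ = L(1−A)/(16πσd²): d = √[L(1−A)/(16πσT_eq⁴)].
d = √[6.12×10²⁷ × 0.55 / (16π × 5.67×10⁻⁸ × (350)⁴)] = 2.81×10¹¹ m = 1.88 AU.

d ≈ 1.88 AU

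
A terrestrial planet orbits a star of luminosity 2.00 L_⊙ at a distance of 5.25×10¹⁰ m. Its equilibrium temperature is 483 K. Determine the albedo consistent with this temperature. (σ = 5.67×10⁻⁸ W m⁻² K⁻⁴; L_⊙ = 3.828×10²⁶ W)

A ≈ 0.44

L = 2.00 × 3.828×10²⁶ = 7.66×10²⁶ W.
Flux: S = L/(4πd²) = 7.66×10²⁶/(4π×(5.25×10¹⁰)²) = 2.21×10⁴ W m⁻².
From T_eq⁴ = S(1−A)/(4σ): 1−A = 4σT_eq⁴/S.
1−A = 4 × 5.67×10⁻⁸ × (483)⁴ / 2.21×10⁴ = 0.558.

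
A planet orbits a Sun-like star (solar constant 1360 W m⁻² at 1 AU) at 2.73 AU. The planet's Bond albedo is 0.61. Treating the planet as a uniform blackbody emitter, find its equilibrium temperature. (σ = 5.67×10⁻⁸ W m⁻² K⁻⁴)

Flux at 2.73 AU: S = 1360/2.73² = 182 W m⁻².
Energy balance: absorbed = emitted ⇒ πR²·S(1−A) = 4πR²·σT_eq⁴, so T_eq⁴ = S(1−A)/(4σ).
T_eq = [182 × 0.39 / (4 × 5.67×10⁻⁸)]^(1/4) = (3.14×10⁸)^(1/4) = 133 K.

T_eq ≈ 133 K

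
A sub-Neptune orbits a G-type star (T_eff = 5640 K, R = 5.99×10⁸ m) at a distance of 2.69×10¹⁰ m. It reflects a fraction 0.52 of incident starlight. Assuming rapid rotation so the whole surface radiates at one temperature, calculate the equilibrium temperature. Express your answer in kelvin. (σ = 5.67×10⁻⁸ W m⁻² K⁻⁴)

T_eq ≈ 495 K

L = 4πR_⋆²σT_⋆⁴ = 4π(5.99×10⁸)² × 5.67×10⁻⁸ × (5640)⁴ = 2.59×10²⁶ W.
S = L/(4πd²) = 2.84×10⁴ W m⁻².
Energy balance: absorbed = emitted ⇒ πR²·S(1−A) = 4πR²·σT_eq⁴, so T_eq⁴ = S(1−A)/(4σ).
T_eq = [2.84×10⁴ × 0.48 / (4 × 5.67×10⁻⁸)]^(1/4) = (6.02×10¹⁰)^(1/4) = 495 K.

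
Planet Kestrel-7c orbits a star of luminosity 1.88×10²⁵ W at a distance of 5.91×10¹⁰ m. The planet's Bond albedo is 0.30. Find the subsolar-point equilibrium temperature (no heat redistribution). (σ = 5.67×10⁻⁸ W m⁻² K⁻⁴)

Flux: S = L/(4πd²) = 1.88×10²⁵/(4π×(5.91×10¹⁰)²) = 428 W m⁻².
At the subsolar point the surface absorbs S(1−A) and emits σT⁴ per unit area — no factor of 4, since only the local patch is in balance.
T = [428 × 0.70 / 5.67×10⁻⁸]^(1/4) = (5.29×10⁹)^(1/4) = 270 K.

T_ss ≈ 270 K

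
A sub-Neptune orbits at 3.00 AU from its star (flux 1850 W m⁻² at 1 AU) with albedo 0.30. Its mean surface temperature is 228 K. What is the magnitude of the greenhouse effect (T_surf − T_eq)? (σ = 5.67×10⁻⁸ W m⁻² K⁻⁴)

ΔT ≈ 69.3 K

S = 1850/3.00² = 205.6 W m⁻².
T_eq = [S(1−A)/(4σ)]^(1/4) = [205.6×0.70/(4×5.67×10⁻⁸)]^(1/4) = 158.7 K.
ΔT = T_surf − T_eq = 228 − 158.7.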